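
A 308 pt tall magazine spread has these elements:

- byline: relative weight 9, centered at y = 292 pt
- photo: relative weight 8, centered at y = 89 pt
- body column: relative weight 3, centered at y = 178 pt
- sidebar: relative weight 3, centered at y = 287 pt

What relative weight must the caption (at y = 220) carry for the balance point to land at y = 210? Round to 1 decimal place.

w ≈ 9.5

Existing Σw = 23 (9 + 8 + 3 + 3); existing moment 9·292 + 8·89 + 3·178 + 3·287 = 4735.
Set Σw·y/Σw = 210: (4735 + 220w) = 210·(23 + w).
So w = (210·23 − 4735)/(220 − 210) = 95/10 ≈ 9.50.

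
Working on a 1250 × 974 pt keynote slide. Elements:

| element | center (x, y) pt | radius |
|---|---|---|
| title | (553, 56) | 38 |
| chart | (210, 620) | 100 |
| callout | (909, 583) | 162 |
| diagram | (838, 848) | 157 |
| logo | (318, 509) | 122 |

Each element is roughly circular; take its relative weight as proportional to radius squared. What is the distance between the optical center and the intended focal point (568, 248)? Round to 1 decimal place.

≈ 414.4 pt

r² weights: title 38² = 1444, chart 100² = 10000, callout 162² = 26244, diagram 157² = 24649, logo 122² = 14884. Total = 77221.
Σw·x = 1444·553 + 10000·210 + 26244·909 + 24649·838 + 14884·318 = 52143302, so x̄ = 52143302/77221 ≈ 675.25.
Σw·y = 1444·56 + 10000·620 + 26244·583 + 24649·848 + 14884·509 = 50059424, so ȳ = 50059424/77221 ≈ 648.26.
Offset from (568, 248): Δx ≈ 107.25, Δy ≈ 400.26; distance = √(Δx² + Δy²) ≈ 414.38.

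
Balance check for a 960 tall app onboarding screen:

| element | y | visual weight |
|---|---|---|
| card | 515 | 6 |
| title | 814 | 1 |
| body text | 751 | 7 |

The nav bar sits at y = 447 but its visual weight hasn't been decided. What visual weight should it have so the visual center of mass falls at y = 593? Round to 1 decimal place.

w ≈ 5.9

Existing Σw = 14 (6 + 1 + 7); existing moment 6·515 + 1·814 + 7·751 = 9161.
Balance at y = 593 requires (9161 + w·447) / (14 + w) = 593.
Solving: w = (593·14 − 9161) / (447 − 593) = -859 / -146 ≈ 5.88.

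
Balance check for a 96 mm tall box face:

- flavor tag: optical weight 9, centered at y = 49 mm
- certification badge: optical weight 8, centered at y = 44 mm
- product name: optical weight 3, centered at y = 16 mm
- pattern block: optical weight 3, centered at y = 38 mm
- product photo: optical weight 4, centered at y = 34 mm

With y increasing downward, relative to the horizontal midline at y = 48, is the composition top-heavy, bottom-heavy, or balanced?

Total weight = 9 + 8 + 3 + 3 + 4 = 27.
y-moment: 9·49 + 8·44 + 3·16 + 3·38 + 4·34 = 1091; centroid 1091/27 ≈ 40.41.
40.4 vs midline 48 → top-heavy.

top-heavy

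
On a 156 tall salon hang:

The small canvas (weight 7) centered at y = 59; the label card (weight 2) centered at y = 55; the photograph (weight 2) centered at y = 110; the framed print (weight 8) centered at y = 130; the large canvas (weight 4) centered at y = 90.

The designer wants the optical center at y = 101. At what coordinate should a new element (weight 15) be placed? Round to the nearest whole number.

New total weight: (7 + 2 + 2 + 8 + 4) + 15 = 38.
y: target moment 38×101 = 3838; current 7·59 + 2·55 + 2·110 + 8·130 + 4·90 = 2143; the new element supplies 1695, so y = 1695/15 ≈ 113.00.

y ≈ 113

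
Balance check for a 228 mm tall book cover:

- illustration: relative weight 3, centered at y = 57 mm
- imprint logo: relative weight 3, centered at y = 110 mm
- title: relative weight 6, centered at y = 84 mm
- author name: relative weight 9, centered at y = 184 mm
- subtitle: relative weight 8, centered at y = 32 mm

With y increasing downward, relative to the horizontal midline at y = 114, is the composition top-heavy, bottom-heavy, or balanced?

Weights sum to 3 + 3 + 6 + 9 + 8 = 29.
y-moment: 3·57 + 3·110 + 6·84 + 9·184 + 8·32 = 2917; centroid 2917/29 ≈ 100.59.
100.6 lies above (smaller y than) the midline 114, so the layout is top-heavy.

top-heavy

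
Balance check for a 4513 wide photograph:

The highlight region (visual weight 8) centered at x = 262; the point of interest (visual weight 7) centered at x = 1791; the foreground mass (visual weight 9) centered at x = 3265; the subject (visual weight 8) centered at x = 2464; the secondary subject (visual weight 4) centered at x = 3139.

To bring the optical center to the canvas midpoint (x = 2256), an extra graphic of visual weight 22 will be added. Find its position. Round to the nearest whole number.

x ≈ 2480

New total weight: (8 + 7 + 9 + 8 + 4) + 22 = 58.
Along x: (76286 + 22·x) / 58 = 2256 (existing moment 8·262 + 7·1791 + 9·3265 + 8·2464 + 4·3139 = 76286) ⇒ x = (130848 − 76286) / 22 ≈ 2480.09.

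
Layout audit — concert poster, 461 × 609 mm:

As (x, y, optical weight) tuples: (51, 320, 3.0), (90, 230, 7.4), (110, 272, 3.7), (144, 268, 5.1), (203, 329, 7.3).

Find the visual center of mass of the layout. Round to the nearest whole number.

Σw = 3.0 + 7.4 + 3.7 + 5.1 + 7.3 = 26.5.
x-moment: 3.0·51 + 7.4·90 + 3.7·110 + 5.1·144 + 7.3·203 = 3442.3; centroid 3442.3/26.5 ≈ 129.90.
y-moment: 3.0·320 + 7.4·230 + 3.7·272 + 5.1·268 + 7.3·329 = 7436.9; centroid 7436.9/26.5 ≈ 280.64.

(130, 281)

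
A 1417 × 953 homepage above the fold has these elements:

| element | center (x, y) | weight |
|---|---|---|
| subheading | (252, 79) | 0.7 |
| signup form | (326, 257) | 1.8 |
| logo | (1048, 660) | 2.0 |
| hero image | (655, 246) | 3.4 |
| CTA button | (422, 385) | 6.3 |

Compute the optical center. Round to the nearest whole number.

(545, 359)

Total weight = 0.7 + 1.8 + 2.0 + 3.4 + 6.3 = 14.2.
x: (0.7·252 + 1.8·326 + 2.0·1048 + 3.4·655 + 6.3·422) / 14.2 = 7744.8 / 14.2 ≈ 545.41
y: (0.7·79 + 1.8·257 + 2.0·660 + 3.4·246 + 6.3·385) / 14.2 = 5099.8 / 14.2 ≈ 359.14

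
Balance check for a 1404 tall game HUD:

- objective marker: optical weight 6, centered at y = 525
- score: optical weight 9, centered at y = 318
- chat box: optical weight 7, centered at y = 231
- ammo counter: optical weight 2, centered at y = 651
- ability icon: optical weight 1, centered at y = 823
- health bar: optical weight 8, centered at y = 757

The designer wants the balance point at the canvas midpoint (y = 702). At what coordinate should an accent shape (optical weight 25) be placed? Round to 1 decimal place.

y ≈ 996.2

New total weight: (6 + 9 + 7 + 2 + 1 + 8) + 25 = 58.
Along y: (15810 + 25·y) / 58 = 702 (existing moment 6·525 + 9·318 + 7·231 + 2·651 + 1·823 + 8·757 = 15810) ⇒ y = (40716 − 15810) / 25 ≈ 996.24.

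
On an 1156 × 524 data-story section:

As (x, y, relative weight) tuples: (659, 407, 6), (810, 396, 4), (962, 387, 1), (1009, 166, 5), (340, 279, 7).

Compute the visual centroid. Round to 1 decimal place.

Total weight = 6 + 4 + 1 + 5 + 7 = 23.
x: (6·659 + 4·810 + 1·962 + 5·1009 + 7·340) / 23 = 15581 / 23 ≈ 677.43
y: (6·407 + 4·396 + 1·387 + 5·166 + 7·279) / 23 = 7196 / 23 ≈ 312.87

(677.4, 312.9)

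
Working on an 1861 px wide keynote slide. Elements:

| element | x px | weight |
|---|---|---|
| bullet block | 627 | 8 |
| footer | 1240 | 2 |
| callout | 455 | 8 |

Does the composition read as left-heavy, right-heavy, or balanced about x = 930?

Weights sum to 8 + 2 + 8 = 18.
x: (8·627 + 2·1240 + 8·455) / 18 = 11136 / 18 ≈ 618.67
618.7 vs midline 930 → left-heavy.

left-heavy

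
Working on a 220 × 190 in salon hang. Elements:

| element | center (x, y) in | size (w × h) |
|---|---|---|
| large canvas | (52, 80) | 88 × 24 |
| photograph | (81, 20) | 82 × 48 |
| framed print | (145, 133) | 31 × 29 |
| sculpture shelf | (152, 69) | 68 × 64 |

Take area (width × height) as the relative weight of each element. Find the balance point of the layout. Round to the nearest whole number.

(108, 59)

Areas → weights: large canvas 88·24 = 2112, photograph 82·48 = 3936, framed print 31·29 = 899, sculpture shelf 68·64 = 4352; Σw = 11299.
x-moment: 2112·52 + 3936·81 + 899·145 + 4352·152 = 1220499; centroid 1220499/11299 ≈ 108.02.
y-moment: 2112·80 + 3936·20 + 899·133 + 4352·69 = 667535; centroid 667535/11299 ≈ 59.08.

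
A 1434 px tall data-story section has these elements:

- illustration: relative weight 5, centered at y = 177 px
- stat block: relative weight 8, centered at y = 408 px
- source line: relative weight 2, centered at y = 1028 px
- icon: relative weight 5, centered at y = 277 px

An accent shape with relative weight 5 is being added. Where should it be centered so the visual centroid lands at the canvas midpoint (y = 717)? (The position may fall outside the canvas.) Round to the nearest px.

y ≈ 2067

With the accent shape, Σw becomes 5 + 8 + 2 + 5 + 5 = 25.
Along y: (7590 + 5·y) / 25 = 717 (existing moment 5·177 + 8·408 + 2·1028 + 5·277 = 7590) ⇒ y = (17925 − 7590) / 5 ≈ 2067.00.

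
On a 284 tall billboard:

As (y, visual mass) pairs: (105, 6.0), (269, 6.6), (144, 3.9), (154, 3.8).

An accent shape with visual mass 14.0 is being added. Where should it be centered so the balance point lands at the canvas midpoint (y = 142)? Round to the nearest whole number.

After adding the accent shape, total weight = 6.0 + 6.6 + 3.9 + 3.8 + 14.0 = 34.3.
y: target moment 34.3×142 = 4870.6; current 6.0·105 + 6.6·269 + 3.9·144 + 3.8·154 = 3552.2; the accent shape supplies 1318.4, so y = 1318.4/14.0 ≈ 94.17.

y ≈ 94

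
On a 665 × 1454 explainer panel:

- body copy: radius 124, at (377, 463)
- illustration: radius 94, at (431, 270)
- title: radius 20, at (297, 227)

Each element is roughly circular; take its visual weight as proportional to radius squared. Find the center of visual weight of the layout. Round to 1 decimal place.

(395.1, 389.9)

r² weights: body copy 124² = 15376, illustration 94² = 8836, title 20² = 400. Total = 24612.
x: (15376·377 + 8836·431 + 400·297) / 24612 = 9723868 / 24612 ≈ 395.09
y: (15376·463 + 8836·270 + 400·227) / 24612 = 9595608 / 24612 ≈ 389.88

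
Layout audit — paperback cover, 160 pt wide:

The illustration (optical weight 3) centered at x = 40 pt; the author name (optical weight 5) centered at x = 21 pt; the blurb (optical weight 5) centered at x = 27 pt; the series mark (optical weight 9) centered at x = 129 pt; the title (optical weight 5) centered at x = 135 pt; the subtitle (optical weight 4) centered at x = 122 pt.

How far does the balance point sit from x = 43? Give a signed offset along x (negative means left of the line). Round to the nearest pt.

Weights sum to 3 + 5 + 5 + 9 + 5 + 4 = 31.
x: moment 2684 / weight 31 ≈ 86.58
Against x = 43, that's 86.58 − 43 = 43.58.

≈ 44 pt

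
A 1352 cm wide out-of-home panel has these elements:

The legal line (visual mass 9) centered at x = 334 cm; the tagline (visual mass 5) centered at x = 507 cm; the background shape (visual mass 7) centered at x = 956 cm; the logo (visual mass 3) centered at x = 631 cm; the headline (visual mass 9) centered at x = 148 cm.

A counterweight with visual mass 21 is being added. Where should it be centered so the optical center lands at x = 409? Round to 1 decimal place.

x ≈ 315.6

After adding the counterweight, total weight = 9 + 5 + 7 + 3 + 9 + 21 = 54.
x: target moment 54×409 = 22086; current 9·334 + 5·507 + 7·956 + 3·631 + 9·148 = 15458; the counterweight supplies 6628, so x = 6628/21 ≈ 315.62.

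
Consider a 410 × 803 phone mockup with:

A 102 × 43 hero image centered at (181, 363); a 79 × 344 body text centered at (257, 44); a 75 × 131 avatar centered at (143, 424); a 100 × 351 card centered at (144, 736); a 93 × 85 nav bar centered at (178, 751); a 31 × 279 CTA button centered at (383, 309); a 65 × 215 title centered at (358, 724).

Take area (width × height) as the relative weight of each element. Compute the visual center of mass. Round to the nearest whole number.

Taking area as weight: hero image 102·43 = 4386, body text 79·344 = 27176, avatar 75·131 = 9825, card 100·351 = 35100, nav bar 93·85 = 7905, CTA button 31·279 = 8649, title 65·215 = 13975. Sum 107016.
Σw·x = 4386·181 + 27176·257 + 9825·143 + 35100·144 + 7905·178 + 8649·383 + 13975·358 = 23960180, so x̄ = 23960180/107016 ≈ 223.89.
Σw·y = 4386·363 + 27176·44 + 9825·424 + 35100·736 + 7905·751 + 8649·309 + 13975·724 = 51514358, so ȳ = 51514358/107016 ≈ 481.37.

(224, 481)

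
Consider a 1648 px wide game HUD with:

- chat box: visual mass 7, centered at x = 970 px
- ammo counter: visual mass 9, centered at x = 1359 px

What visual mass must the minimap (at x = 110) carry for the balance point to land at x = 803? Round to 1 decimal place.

w ≈ 8.9

Fixed elements: Σw = 7 + 9 = 16, Σw·x = 7·970 + 9·1359 = 19021.
Balance at x = 803 requires (19021 + w·110) / (16 + w) = 803.
So w = (803·16 − 19021)/(110 − 803) = -6173/-693 ≈ 8.91.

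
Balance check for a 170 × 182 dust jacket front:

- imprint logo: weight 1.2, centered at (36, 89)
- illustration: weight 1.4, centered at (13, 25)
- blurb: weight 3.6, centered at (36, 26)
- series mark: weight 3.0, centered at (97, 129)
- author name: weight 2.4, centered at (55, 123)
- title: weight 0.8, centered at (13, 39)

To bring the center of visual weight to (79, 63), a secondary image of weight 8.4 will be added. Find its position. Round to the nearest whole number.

After adding the secondary image, total weight = 1.2 + 1.4 + 3.6 + 3.0 + 2.4 + 0.8 + 8.4 = 20.8.
Along x: (624.4 + 8.4·x) / 20.8 = 79 (existing moment 1.2·36 + 1.4·13 + 3.6·36 + 3.0·97 + 2.4·55 + 0.8·13 = 624.4) ⇒ x = (1643.2 − 624.4) / 8.4 ≈ 121.29.
Along y: (948.8 + 8.4·y) / 20.8 = 63 (existing moment 1.2·89 + 1.4·25 + 3.6·26 + 3.0·129 + 2.4·123 + 0.8·39 = 948.8) ⇒ y = (1310.4 − 948.8) / 8.4 ≈ 43.05.

(121, 43)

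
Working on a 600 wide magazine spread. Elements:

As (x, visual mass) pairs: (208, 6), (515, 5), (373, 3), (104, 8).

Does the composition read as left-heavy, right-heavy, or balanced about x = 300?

left-heavy

Σw = 6 + 5 + 3 + 8 = 22.
x-moment: 6·208 + 5·515 + 3·373 + 8·104 = 5774; centroid 5774/22 ≈ 262.45.
262.5 lies left of the midline 300, so the layout is left-heavy.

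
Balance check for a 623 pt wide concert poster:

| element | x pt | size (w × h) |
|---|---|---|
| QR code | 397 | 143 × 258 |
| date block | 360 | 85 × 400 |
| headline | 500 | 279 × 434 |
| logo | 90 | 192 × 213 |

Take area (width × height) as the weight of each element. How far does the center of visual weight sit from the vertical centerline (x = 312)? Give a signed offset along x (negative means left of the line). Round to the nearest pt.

≈ 79 pt

Areas → weights: QR code 143·258 = 36894, date block 85·400 = 34000, headline 279·434 = 121086, logo 192·213 = 40896; Σw = 232876.
x: (36894·397 + 34000·360 + 121086·500 + 40896·90) / 232876 = 91110558 / 232876 ≈ 391.24
Difference: 391.24 − 312 ≈ 79.24.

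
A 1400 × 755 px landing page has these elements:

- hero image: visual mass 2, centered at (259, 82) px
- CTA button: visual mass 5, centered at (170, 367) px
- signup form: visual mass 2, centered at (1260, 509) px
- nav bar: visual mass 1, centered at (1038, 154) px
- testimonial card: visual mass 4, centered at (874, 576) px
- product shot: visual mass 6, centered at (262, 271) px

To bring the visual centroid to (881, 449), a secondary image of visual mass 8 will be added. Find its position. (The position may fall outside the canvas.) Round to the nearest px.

(1834, 684)

After adding the secondary image, total weight = 2 + 5 + 2 + 1 + 4 + 6 + 8 = 28.
x: target moment 28×881 = 24668; current 2·259 + 5·170 + 2·1260 + 1·1038 + 4·874 + 6·262 = 9994; the secondary image supplies 14674, so x = 14674/8 ≈ 1834.25.
y: target moment 28×449 = 12572; current 2·82 + 5·367 + 2·509 + 1·154 + 4·576 + 6·271 = 7101; the secondary image supplies 5471, so y = 5471/8 ≈ 683.88.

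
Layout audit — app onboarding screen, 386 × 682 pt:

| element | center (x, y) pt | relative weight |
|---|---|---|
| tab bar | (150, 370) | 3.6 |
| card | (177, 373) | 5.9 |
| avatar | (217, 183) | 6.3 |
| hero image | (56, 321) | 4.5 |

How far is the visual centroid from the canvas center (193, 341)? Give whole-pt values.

Total weight = 3.6 + 5.9 + 6.3 + 4.5 = 20.3.
Σw·x = 3.6·150 + 5.9·177 + 6.3·217 + 4.5·56 = 3203.4, so x̄ = 3203.4/20.3 ≈ 157.80.
Σw·y = 3.6·370 + 5.9·373 + 6.3·183 + 4.5·321 = 6130.1, so ȳ = 6130.1/20.3 ≈ 301.98.
Offset from (193, 341): Δx ≈ -35.20, Δy ≈ -39.02; distance = √(Δx² + Δy²) ≈ 52.55.

≈ 53 pt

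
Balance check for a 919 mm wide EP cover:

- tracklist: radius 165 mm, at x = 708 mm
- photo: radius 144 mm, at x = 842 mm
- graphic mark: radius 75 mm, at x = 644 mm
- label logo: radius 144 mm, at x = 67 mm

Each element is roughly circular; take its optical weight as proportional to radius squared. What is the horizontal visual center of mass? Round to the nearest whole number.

Weights ∝ r²: tracklist 165² = 27225, photo 144² = 20736, graphic mark 75² = 5625, label logo 144² = 20736; Σw = 74322.
x: (27225·708 + 20736·842 + 5625·644 + 20736·67) / 74322 = 41746824 / 74322 ≈ 561.70

x ≈ 562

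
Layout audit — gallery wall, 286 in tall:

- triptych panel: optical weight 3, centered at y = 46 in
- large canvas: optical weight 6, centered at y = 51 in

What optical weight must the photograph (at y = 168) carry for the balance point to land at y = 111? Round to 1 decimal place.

w ≈ 9.7

Known weights sum to 3 + 6 = 9; their moment is 3·46 + 6·51 = 444.
For the centroid to hit 111: (444 + w·168) / (9 + w) = 111.
Solving: w = (111·9 − 444) / (168 − 111) = 555 / 57 ≈ 9.74.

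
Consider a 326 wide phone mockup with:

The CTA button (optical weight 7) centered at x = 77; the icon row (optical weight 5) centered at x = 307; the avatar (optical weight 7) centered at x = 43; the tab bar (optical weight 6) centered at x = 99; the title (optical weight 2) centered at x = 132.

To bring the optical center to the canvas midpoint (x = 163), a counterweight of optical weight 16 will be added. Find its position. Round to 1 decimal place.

x ≈ 236.0

With the counterweight, Σw becomes 7 + 5 + 7 + 6 + 2 + 16 = 43.
x: target moment 43×163 = 7009; current 7·77 + 5·307 + 7·43 + 6·99 + 2·132 = 3233; the counterweight supplies 3776, so x = 3776/16 ≈ 236.00.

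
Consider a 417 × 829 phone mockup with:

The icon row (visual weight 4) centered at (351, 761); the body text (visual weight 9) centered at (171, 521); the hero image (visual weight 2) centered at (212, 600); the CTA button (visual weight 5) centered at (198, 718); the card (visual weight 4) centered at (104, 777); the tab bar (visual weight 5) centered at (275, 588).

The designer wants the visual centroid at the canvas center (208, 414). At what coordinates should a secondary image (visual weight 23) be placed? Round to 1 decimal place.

With the secondary image, Σw becomes 4 + 9 + 2 + 5 + 4 + 5 + 23 = 52.
Along x: (6148 + 23·x) / 52 = 208 (existing moment 4·351 + 9·171 + 2·212 + 5·198 + 4·104 + 5·275 = 6148) ⇒ x = (10816 − 6148) / 23 ≈ 202.96.
Along y: (18571 + 23·y) / 52 = 414 (existing moment 4·761 + 9·521 + 2·600 + 5·718 + 4·777 + 5·588 = 18571) ⇒ y = (21528 − 18571) / 23 ≈ 128.57.

(203.0, 128.6)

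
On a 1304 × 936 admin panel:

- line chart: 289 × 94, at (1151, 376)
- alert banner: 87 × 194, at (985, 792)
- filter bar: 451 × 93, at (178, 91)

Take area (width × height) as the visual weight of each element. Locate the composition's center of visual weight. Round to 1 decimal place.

(643.8, 318.6)

Areas → weights: line chart 289·94 = 27166, alert banner 87·194 = 16878, filter bar 451·93 = 41943; Σw = 85987.
Σw·x = 27166·1151 + 16878·985 + 41943·178 = 55358750, so x̄ = 55358750/85987 ≈ 643.80.
Σw·y = 27166·376 + 16878·792 + 41943·91 = 27398605, so ȳ = 27398605/85987 ≈ 318.64.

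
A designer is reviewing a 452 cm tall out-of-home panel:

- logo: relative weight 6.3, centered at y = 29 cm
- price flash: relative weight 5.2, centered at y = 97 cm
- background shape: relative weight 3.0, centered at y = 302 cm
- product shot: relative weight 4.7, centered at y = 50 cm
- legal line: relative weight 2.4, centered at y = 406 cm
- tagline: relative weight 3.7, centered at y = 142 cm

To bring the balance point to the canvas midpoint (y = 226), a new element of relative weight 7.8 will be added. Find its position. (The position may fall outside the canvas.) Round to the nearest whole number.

y ≈ 532

With the new element, Σw becomes 6.3 + 5.2 + 3.0 + 4.7 + 2.4 + 3.7 + 7.8 = 33.1.
y: need Σw·y = 33.1·226 = 7480.6. Existing = 6.3·29 + 5.2·97 + 3.0·302 + 4.7·50 + 2.4·406 + 3.7·142 = 3327.9. Remainder 4152.7 / 7.8 ≈ 532.40.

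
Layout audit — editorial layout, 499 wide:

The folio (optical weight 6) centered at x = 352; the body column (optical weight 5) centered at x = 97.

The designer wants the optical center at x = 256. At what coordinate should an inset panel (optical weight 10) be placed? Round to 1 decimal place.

With the inset panel, Σw becomes 6 + 5 + 10 = 21.
x: target moment 21×256 = 5376; current 6·352 + 5·97 = 2597; the inset panel supplies 2779, so x = 2779/10 ≈ 277.90.

x ≈ 277.9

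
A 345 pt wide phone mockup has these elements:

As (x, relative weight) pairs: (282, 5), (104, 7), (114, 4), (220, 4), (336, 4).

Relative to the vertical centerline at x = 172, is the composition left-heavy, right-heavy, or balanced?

right-heavy

Weights sum to 5 + 7 + 4 + 4 + 4 = 24.
x-moment: 5·282 + 7·104 + 4·114 + 4·220 + 4·336 = 4818; centroid 4818/24 ≈ 200.75.
200.8 vs midline 172 → right-heavy.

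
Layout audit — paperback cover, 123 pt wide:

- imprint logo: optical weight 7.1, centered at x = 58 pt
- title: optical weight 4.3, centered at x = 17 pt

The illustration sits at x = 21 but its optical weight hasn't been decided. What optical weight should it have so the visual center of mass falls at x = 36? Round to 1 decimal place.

Known weights sum to 7.1 + 4.3 = 11.4; their moment is 7.1·58 + 4.3·17 = 484.9.
For the centroid to hit 36: (484.9 + w·21) / (11.4 + w) = 36.
Rearranging, w·(21 − 36) = 36·11.4 − 484.9 = -74.5, so w ≈ -74.5/-15 = 4.97.

w ≈ 5.0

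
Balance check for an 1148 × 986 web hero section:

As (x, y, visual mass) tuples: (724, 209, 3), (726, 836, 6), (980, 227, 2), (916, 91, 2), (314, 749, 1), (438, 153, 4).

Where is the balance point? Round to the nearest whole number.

Σw = 3 + 6 + 2 + 2 + 1 + 4 = 18.
x: moment 12386 / weight 18 ≈ 688.11
y: moment 7640 / weight 18 ≈ 424.44

(688, 424)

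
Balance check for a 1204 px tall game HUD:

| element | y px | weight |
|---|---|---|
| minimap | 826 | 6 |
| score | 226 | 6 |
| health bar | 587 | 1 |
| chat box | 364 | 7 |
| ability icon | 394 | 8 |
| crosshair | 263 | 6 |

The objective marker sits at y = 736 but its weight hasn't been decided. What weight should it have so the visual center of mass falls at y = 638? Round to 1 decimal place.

Existing Σw = 34 (6 + 6 + 1 + 7 + 8 + 6); existing moment 6·826 + 6·226 + 1·587 + 7·364 + 8·394 + 6·263 = 14177.
Balance at y = 638 requires (14177 + w·736) / (34 + w) = 638.
Rearranging, w·(736 − 638) = 638·34 − 14177 = 7515, so w ≈ 7515/98 = 76.68.

w ≈ 76.7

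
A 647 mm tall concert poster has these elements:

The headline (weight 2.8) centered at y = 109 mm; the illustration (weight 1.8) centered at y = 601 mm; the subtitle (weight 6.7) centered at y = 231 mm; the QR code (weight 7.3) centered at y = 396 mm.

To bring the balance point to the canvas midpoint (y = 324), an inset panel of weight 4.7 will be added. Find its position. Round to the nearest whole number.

y ≈ 367

With the inset panel, Σw becomes 2.8 + 1.8 + 6.7 + 7.3 + 4.7 = 23.3.
y: target moment 23.3×324 = 7549.2; current 2.8·109 + 1.8·601 + 6.7·231 + 7.3·396 = 5825.5; the inset panel supplies 1723.7, so y = 1723.7/4.7 ≈ 366.74.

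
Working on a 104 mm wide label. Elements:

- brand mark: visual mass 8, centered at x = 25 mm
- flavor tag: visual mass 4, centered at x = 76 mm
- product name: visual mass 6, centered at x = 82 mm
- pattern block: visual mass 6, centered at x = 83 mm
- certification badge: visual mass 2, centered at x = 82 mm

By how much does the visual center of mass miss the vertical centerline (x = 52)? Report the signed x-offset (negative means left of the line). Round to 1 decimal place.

Total weight = 8 + 4 + 6 + 6 + 2 = 26.
x-moment: 8·25 + 4·76 + 6·82 + 6·83 + 2·82 = 1658; centroid 1658/26 ≈ 63.77.
Against x = 52, that's 63.77 − 52 = 11.77.

≈ 11.8 mm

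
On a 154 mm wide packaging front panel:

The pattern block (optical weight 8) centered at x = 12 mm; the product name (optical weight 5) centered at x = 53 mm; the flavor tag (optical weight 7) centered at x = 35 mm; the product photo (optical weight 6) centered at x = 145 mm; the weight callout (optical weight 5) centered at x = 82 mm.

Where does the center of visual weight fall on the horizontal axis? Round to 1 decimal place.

Weights sum to 8 + 5 + 7 + 6 + 5 = 31.
x: (8·12 + 5·53 + 7·35 + 6·145 + 5·82) / 31 = 1886 / 31 ≈ 60.84

x ≈ 60.8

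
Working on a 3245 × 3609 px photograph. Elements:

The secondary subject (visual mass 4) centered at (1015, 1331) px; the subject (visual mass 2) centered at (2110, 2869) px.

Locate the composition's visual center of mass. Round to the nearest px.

Σw = 4 + 2 = 6.
Σw·x = 4·1015 + 2·2110 = 8280, so x̄ = 8280/6 ≈ 1380.00.
Σw·y = 4·1331 + 2·2869 = 11062, so ȳ = 11062/6 ≈ 1843.67.

(1380, 1844)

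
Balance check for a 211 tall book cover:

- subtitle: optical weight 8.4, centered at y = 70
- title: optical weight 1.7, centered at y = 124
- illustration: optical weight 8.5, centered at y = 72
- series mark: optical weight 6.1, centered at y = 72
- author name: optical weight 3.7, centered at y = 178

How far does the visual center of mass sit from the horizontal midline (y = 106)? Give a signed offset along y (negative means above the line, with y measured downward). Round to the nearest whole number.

Σw = 8.4 + 1.7 + 8.5 + 6.1 + 3.7 = 28.4.
y-moment: 8.4·70 + 1.7·124 + 8.5·72 + 6.1·72 + 3.7·178 = 2508.6; centroid 2508.6/28.4 ≈ 88.33.
Difference: 88.33 − 106 ≈ -17.67.

≈ -18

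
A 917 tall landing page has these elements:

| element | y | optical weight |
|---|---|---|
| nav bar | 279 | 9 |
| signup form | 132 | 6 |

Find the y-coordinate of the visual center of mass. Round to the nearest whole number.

Σw = 9 + 6 = 15.
Σw·y = 9·279 + 6·132 = 3303, so ȳ = 3303/15 ≈ 220.20.

y ≈ 220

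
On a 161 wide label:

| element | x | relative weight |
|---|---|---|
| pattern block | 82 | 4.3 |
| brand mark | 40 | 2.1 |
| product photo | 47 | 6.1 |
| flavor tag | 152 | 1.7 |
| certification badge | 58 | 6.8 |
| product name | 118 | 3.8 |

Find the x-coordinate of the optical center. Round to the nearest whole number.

Σw = 4.3 + 2.1 + 6.1 + 1.7 + 6.8 + 3.8 = 24.8.
x-moment: 4.3·82 + 2.1·40 + 6.1·47 + 1.7·152 + 6.8·58 + 3.8·118 = 1824.5; centroid 1824.5/24.8 ≈ 73.57.

x ≈ 74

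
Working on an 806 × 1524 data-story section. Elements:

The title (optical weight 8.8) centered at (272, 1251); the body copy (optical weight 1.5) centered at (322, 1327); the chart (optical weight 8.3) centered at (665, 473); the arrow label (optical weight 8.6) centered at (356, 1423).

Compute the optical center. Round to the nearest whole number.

(421, 1072)

Total weight = 8.8 + 1.5 + 8.3 + 8.6 = 27.2.
x-moment: 8.8·272 + 1.5·322 + 8.3·665 + 8.6·356 = 11457.7; centroid 11457.7/27.2 ≈ 421.24.
y-moment: 8.8·1251 + 1.5·1327 + 8.3·473 + 8.6·1423 = 29163.0; centroid 29163.0/27.2 ≈ 1072.17.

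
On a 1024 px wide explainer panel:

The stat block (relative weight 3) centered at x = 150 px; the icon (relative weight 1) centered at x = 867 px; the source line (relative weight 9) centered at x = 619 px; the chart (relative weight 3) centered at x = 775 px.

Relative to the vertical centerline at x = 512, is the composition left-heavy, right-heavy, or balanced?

Weights sum to 3 + 1 + 9 + 3 = 16.
x: (3·150 + 1·867 + 9·619 + 3·775) / 16 = 9213 / 16 ≈ 575.81
Since 575.8 is right of 512, the composition reads right-heavy.

right-heavy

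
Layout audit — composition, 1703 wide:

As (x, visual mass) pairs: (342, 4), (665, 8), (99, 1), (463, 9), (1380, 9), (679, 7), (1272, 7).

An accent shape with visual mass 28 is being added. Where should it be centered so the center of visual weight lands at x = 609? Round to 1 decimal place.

After adding the accent shape, total weight = 4 + 8 + 1 + 9 + 9 + 7 + 7 + 28 = 73.
x: target moment 73×609 = 44457; current 4·342 + 8·665 + 1·99 + 9·463 + 9·1380 + 7·679 + 7·1272 = 37031; the accent shape supplies 7426, so x = 7426/28 ≈ 265.21.

x ≈ 265.2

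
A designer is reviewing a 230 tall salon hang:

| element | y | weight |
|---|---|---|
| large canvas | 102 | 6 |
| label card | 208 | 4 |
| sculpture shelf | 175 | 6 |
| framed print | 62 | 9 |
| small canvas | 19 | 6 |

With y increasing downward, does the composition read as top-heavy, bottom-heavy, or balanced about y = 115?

top-heavy

Total weight = 6 + 4 + 6 + 9 + 6 = 31.
y-moment: 6·102 + 4·208 + 6·175 + 9·62 + 6·19 = 3166; centroid 3166/31 ≈ 102.13.
Since 102.1 is above (smaller y than) 115, the composition reads top-heavy.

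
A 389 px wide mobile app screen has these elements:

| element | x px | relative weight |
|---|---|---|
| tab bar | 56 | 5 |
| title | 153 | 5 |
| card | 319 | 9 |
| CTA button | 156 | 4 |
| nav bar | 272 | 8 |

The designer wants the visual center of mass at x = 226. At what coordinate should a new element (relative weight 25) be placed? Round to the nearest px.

x ≈ 238

With the new element, Σw becomes 5 + 5 + 9 + 4 + 8 + 25 = 56.
x: need Σw·x = 56·226 = 12656. Existing = 5·56 + 5·153 + 9·319 + 4·156 + 8·272 = 6716. Remainder 5940 / 25 ≈ 237.60.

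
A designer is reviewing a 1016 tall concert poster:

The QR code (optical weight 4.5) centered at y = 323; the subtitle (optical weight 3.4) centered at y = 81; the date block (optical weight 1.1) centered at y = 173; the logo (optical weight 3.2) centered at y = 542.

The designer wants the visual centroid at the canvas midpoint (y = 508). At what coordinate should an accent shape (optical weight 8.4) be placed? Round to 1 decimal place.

With the accent shape, Σw becomes 4.5 + 3.4 + 1.1 + 3.2 + 8.4 = 20.6.
y: need Σw·y = 20.6·508 = 10464.8. Existing = 4.5·323 + 3.4·81 + 1.1·173 + 3.2·542 = 3653.6. Remainder 6811.2 / 8.4 ≈ 810.86.

y ≈ 810.9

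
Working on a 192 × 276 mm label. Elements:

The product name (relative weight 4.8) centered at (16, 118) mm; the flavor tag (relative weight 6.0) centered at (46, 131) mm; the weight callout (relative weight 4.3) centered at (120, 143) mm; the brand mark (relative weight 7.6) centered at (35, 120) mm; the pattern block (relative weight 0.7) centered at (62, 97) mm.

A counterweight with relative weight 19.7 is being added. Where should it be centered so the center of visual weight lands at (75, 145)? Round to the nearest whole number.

(104, 168)

With the counterweight, Σw becomes 4.8 + 6.0 + 4.3 + 7.6 + 0.7 + 19.7 = 43.1.
Along x: (1178.2 + 19.7·x) / 43.1 = 75 (existing moment 4.8·16 + 6.0·46 + 4.3·120 + 7.6·35 + 0.7·62 = 1178.2) ⇒ x = (3232.5 − 1178.2) / 19.7 ≈ 104.28.
Along y: (2947.2 + 19.7·y) / 43.1 = 145 (existing moment 4.8·118 + 6.0·131 + 4.3·143 + 7.6·120 + 0.7·97 = 2947.2) ⇒ y = (6249.5 − 2947.2) / 19.7 ≈ 167.63.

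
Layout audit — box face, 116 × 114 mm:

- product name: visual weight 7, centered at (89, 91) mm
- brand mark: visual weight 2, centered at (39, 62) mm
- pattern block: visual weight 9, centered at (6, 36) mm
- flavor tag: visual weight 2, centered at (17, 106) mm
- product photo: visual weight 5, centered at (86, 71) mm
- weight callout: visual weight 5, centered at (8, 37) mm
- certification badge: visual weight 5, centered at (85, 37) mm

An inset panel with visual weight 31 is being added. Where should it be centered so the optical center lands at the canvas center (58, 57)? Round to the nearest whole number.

After adding the inset panel, total weight = 7 + 2 + 9 + 2 + 5 + 5 + 5 + 31 = 66.
Along x: (1684 + 31·x) / 66 = 58 (existing moment 7·89 + 2·39 + 9·6 + 2·17 + 5·86 + 5·8 + 5·85 = 1684) ⇒ x = (3828 − 1684) / 31 ≈ 69.16.
Along y: (2022 + 31·y) / 66 = 57 (existing moment 7·91 + 2·62 + 9·36 + 2·106 + 5·71 + 5·37 + 5·37 = 2022) ⇒ y = (3762 − 2022) / 31 ≈ 56.13.

(69, 56)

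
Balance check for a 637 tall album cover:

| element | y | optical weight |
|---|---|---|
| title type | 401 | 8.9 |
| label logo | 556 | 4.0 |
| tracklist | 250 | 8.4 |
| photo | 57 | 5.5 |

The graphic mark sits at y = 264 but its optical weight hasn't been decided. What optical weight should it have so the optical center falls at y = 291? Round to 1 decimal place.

Existing Σw = 26.8 (8.9 + 4.0 + 8.4 + 5.5); existing moment 8.9·401 + 4.0·556 + 8.4·250 + 5.5·57 = 8206.4.
Balance at y = 291 requires (8206.4 + w·264) / (26.8 + w) = 291.
Rearranging, w·(264 − 291) = 291·26.8 − 8206.4 = -407.6, so w ≈ -407.6/-27 = 15.10.

w ≈ 15.1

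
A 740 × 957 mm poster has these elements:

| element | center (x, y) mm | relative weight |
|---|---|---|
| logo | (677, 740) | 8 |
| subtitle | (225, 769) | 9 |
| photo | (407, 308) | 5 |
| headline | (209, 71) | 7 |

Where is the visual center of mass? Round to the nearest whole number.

Σw = 8 + 9 + 5 + 7 = 29.
x-moment: 8·677 + 9·225 + 5·407 + 7·209 = 10939; centroid 10939/29 ≈ 377.21.
y-moment: 8·740 + 9·769 + 5·308 + 7·71 = 14878; centroid 14878/29 ≈ 513.03.

(377, 513)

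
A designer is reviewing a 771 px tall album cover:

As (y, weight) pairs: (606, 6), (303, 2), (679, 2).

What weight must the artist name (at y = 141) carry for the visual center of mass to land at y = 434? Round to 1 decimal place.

w ≈ 4.3

Existing Σw = 10 (6 + 2 + 2); existing moment 6·606 + 2·303 + 2·679 = 5600.
For the centroid to hit 434: (5600 + w·141) / (10 + w) = 434.
So w = (434·10 − 5600)/(141 − 434) = -1260/-293 ≈ 4.30.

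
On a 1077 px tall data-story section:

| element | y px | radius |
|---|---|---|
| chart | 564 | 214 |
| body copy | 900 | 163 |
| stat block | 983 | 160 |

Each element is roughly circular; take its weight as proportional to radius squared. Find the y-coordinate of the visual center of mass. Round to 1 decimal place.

r² weights: chart 214² = 45796, body copy 163² = 26569, stat block 160² = 25600. Total = 97965.
y: (45796·564 + 26569·900 + 25600·983) / 97965 = 74905844 / 97965 ≈ 764.62

y ≈ 764.6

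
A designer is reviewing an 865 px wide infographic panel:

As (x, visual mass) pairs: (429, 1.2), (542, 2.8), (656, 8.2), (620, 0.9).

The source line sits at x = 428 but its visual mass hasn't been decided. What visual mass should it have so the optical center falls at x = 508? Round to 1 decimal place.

w ≈ 16.4

Existing Σw = 13.1 (1.2 + 2.8 + 8.2 + 0.9); existing moment 1.2·429 + 2.8·542 + 8.2·656 + 0.9·620 = 7969.6.
Set Σw·x/Σw = 508: (7969.6 + 428w) = 508·(13.1 + w).
So w = (508·13.1 − 7969.6)/(428 − 508) = -1314.8/-80 ≈ 16.43.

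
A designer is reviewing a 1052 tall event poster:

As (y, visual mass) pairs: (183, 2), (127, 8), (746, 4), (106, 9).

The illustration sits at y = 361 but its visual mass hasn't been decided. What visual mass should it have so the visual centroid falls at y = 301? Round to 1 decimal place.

w ≈ 26.7

Fixed elements: Σw = 2 + 8 + 4 + 9 = 23, Σw·y = 2·183 + 8·127 + 4·746 + 9·106 = 5320.
Set Σw·y/Σw = 301: (5320 + 361w) = 301·(23 + w).
Solving: w = (301·23 − 5320) / (361 − 301) = 1603 / 60 ≈ 26.72.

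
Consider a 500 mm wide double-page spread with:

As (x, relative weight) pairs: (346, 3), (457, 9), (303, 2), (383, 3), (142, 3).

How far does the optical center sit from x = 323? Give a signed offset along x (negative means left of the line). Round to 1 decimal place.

≈ 43.6 mm

Total weight = 3 + 9 + 2 + 3 + 3 = 20.
Σw·x = 3·346 + 9·457 + 2·303 + 3·383 + 3·142 = 7332, so x̄ = 7332/20 ≈ 366.60.
Offset from x = 323: 366.60 − 323 ≈ 43.60.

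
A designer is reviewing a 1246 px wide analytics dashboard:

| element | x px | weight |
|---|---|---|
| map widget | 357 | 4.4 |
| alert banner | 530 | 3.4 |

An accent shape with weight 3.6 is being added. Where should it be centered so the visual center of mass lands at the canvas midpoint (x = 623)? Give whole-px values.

x ≈ 1036

New total weight: (4.4 + 3.4) + 3.6 = 11.4.
x: need Σw·x = 11.4·623 = 7102.2. Existing = 4.4·357 + 3.4·530 = 3372.8. Remainder 3729.4 / 3.6 ≈ 1035.94.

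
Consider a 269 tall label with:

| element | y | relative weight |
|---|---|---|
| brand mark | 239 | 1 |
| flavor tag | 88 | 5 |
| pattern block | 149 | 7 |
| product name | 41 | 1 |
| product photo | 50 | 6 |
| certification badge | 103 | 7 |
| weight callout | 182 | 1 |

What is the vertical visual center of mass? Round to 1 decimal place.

Total weight = 1 + 5 + 7 + 1 + 6 + 7 + 1 = 28.
y: moment 2966 / weight 28 ≈ 105.93

y ≈ 105.9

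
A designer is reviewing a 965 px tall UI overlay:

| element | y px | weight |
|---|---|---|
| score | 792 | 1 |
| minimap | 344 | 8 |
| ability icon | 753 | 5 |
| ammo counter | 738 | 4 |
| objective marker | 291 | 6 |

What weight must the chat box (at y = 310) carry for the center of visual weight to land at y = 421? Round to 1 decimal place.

w ≈ 17.1

Fixed elements: Σw = 1 + 8 + 5 + 4 + 6 = 24, Σw·y = 1·792 + 8·344 + 5·753 + 4·738 + 6·291 = 12007.
Balance at y = 421 requires (12007 + w·310) / (24 + w) = 421.
Solving: w = (421·24 − 12007) / (310 − 421) = -1903 / -111 ≈ 17.14.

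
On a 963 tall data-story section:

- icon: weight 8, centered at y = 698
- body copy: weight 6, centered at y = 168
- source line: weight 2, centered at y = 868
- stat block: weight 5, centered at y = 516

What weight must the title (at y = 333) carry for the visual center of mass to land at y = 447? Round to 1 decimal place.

Fixed elements: Σw = 8 + 6 + 2 + 5 = 21, Σw·y = 8·698 + 6·168 + 2·868 + 5·516 = 10908.
Set Σw·y/Σw = 447: (10908 + 333w) = 447·(21 + w).
Solving: w = (447·21 − 10908) / (333 − 447) = -1521 / -114 ≈ 13.34.

w ≈ 13.3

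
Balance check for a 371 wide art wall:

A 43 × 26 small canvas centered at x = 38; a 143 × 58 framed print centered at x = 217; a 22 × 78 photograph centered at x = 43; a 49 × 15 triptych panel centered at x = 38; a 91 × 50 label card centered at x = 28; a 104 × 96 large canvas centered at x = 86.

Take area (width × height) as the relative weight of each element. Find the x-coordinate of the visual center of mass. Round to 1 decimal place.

Areas → weights: small canvas 43·26 = 1118, framed print 143·58 = 8294, photograph 22·78 = 1716, triptych panel 49·15 = 735, label card 91·50 = 4550, large canvas 104·96 = 9984; Σw = 26397.
Σw·x = 1118·38 + 8294·217 + 1716·43 + 735·38 + 4550·28 + 9984·86 = 2930024, so x̄ = 2930024/26397 ≈ 111.00.

x ≈ 111.0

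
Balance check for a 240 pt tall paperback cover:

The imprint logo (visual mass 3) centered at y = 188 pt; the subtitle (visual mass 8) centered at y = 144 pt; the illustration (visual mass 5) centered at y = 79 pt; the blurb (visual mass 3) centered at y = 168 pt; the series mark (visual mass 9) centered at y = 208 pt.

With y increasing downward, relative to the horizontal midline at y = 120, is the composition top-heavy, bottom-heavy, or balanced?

bottom-heavy

Weights sum to 3 + 8 + 5 + 3 + 9 = 28.
Σw·y = 3·188 + 8·144 + 5·79 + 3·168 + 9·208 = 4487, so ȳ = 4487/28 ≈ 160.25.
160.2 lies below (larger y than) the midline 120, so the layout is bottom-heavy.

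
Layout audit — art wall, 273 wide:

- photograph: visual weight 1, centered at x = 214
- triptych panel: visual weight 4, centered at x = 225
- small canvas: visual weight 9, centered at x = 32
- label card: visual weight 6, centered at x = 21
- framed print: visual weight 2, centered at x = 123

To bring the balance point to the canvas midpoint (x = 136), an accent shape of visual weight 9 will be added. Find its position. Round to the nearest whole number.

x ≈ 271

New total weight: (1 + 4 + 9 + 6 + 2) + 9 = 31.
x: target moment 31×136 = 4216; current 1·214 + 4·225 + 9·32 + 6·21 + 2·123 = 1774; the accent shape supplies 2442, so x = 2442/9 ≈ 271.33.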